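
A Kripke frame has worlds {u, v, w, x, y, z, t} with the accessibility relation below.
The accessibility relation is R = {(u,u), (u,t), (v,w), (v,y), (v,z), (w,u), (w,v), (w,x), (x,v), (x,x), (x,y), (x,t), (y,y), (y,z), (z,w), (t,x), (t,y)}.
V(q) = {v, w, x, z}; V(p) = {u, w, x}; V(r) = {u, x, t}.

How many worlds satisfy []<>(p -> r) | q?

Recall that []ψ holds at a world iff ψ holds at every accessible world, and <>ψ holds iff ψ holds at some accessible world.
Let φ = []<>(p -> r) | q. Evaluate φ at each world:
  u (successors {u, t}): φ is true.
  v (successors {w, y, z}): φ is true.
  w (successors {u, v, x}): φ is true.
  x (successors {v, x, y, t}): φ is true.
  y (successors {y, z}): φ is false.
  z (successors {w}): φ is true.
  t (successors {x, y}): φ is true.
For instance, at x:
  At x: []<>(p -> r) is true, q is true, so []<>(p -> r) | q is true.
    At x: []<>(p -> r) requires <>(p -> r) at every successor {v, x, y, t}.
      At v: <>(p -> r) is true.
      At x: <>(p -> r) is true.
      At y: <>(p -> r) is true.
      At t: <>(p -> r) is true.
    So []<>(p -> r) is true at x.
Satisfying worlds: {u, v, w, x, z, t}

6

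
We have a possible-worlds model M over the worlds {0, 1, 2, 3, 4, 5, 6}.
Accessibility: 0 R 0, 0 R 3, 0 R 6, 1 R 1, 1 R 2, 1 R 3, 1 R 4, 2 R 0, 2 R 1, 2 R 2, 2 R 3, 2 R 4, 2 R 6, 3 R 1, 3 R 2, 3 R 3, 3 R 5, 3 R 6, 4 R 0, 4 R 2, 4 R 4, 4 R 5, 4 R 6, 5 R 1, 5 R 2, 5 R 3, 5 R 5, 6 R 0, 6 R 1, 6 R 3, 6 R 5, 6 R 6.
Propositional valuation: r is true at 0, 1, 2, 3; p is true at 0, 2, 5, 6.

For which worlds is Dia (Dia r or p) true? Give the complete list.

Let φ = Dia (Dia r or p). Evaluate φ at each world:
  0 (successors {0, 3, 6}): φ is true.
  1 (successors {1, 2, 3, 4}): φ is true.
  2 (successors {0, 1, 2, 3, 4, 6}): φ is true.
  3 (successors {1, 2, 3, 5, 6}): φ is true.
  4 (successors {0, 2, 4, 5, 6}): φ is true.
  5 (successors {1, 2, 3, 5}): φ is true.
  6 (successors {0, 1, 3, 5, 6}): φ is true.
For instance, at 3:
  At 3: Dia (Dia r or p) requires Dia r or p at some successor in {1, 2, 3, 5, 6}.
    Dia r or p holds at 1, so Dia (Dia r or p) is true at 3.
      At 1: Dia r is true, p is false, so Dia r or p is true.
Satisfying worlds: {0, 1, 2, 3, 4, 5, 6}

0, 1, 2, 3, 4, 5, 6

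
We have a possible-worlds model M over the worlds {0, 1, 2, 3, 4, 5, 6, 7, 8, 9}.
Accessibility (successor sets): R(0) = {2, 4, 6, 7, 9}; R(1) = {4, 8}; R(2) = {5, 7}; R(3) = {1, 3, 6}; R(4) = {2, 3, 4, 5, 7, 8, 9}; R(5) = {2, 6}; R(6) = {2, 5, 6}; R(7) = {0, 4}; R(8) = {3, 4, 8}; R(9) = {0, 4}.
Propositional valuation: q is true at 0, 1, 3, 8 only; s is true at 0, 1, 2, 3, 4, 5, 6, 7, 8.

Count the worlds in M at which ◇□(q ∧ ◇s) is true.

0

Let φ = ◇□(q ∧ ◇s). Evaluate φ at each world:
  0 (successors {2, 4, 6, 7, 9}): φ is false.
  1 (successors {4, 8}): φ is false.
  2 (successors {5, 7}): φ is false.
  3 (successors {1, 3, 6}): φ is false.
  4 (successors {2, 3, 4, 5, 7, 8, 9}): φ is false.
  5 (successors {2, 6}): φ is false.
  6 (successors {2, 5, 6}): φ is false.
  7 (successors {0, 4}): φ is false.
  8 (successors {3, 4, 8}): φ is false.
  9 (successors {0, 4}): φ is false.
For instance, at 7:
  At 7: ◇□(q ∧ ◇s) requires □(q ∧ ◇s) at some successor in {0, 4}.
    At 0: □(q ∧ ◇s) is false.
    At 4: □(q ∧ ◇s) is false.
  So ◇□(q ∧ ◇s) is false at 7.
Satisfying worlds: none.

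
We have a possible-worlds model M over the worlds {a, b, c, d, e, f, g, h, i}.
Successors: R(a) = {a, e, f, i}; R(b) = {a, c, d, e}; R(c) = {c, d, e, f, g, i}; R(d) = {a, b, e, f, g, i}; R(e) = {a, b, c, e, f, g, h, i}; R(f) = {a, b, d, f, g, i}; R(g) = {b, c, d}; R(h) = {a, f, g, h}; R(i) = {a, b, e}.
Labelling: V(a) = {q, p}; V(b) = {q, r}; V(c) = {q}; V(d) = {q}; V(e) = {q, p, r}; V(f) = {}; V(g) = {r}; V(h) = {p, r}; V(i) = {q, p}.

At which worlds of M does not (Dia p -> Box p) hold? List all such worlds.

Let φ = not (Dia p -> Box p). Evaluate φ at each world:
  a (successors {a, e, f, i}): φ is true.
  b (successors {a, c, d, e}): φ is true.
  c (successors {c, d, e, f, g, i}): φ is true.
  d (successors {a, b, e, f, g, i}): φ is true.
  e (successors {a, b, c, e, f, g, h, i}): φ is true.
  f (successors {a, b, d, f, g, i}): φ is true.
  g (successors {b, c, d}): φ is false.
  h (successors {a, f, g, h}): φ is true.
  i (successors {a, b, e}): φ is true.
For instance, at c:
  At c: Dia p -> Box p is false, so not (Dia p -> Box p) is true.
    At c: Dia p is true, Box p is false, so Dia p -> Box p is false.
      At c: Dia p requires p at some successor in {c, d, e, f, g, i}.
        p holds at e, so Dia p is true at c.
      At c: Box p requires p at every successor {c, d, e, f, g, i}.
        p fails at c, so Box p is false at c.
Satisfying worlds: {a, b, c, d, e, f, h, i}

a, b, c, d, e, f, h, i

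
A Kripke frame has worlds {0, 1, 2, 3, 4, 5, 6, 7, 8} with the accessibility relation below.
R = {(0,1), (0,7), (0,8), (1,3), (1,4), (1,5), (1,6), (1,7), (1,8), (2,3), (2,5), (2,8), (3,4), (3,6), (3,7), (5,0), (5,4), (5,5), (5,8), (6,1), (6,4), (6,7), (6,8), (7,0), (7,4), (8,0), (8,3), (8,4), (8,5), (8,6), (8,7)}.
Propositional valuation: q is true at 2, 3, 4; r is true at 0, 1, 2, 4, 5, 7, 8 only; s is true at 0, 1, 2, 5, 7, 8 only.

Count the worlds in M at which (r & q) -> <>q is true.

Let φ = (r & q) -> <>q. Evaluate φ at each world:
  0 (successors {1, 7, 8}): φ is true.
  1 (successors {3, 4, 5, 6, 7, 8}): φ is true.
  2 (successors {3, 5, 8}): φ is true.
  3 (successors {4, 6, 7}): φ is true.
  4 (successors ∅): φ is false.
  5 (successors {0, 4, 5, 8}): φ is true.
  6 (successors {1, 4, 7, 8}): φ is true.
  7 (successors {0, 4}): φ is true.
  8 (successors {0, 3, 4, 5, 6, 7}): φ is true.
For instance, at 0:
  At 0: r & q is false, <>q is false, so (r & q) -> <>q is true.
    At 0: <>q requires q at some successor in {1, 7, 8}.
      At 1: q is false.
      At 7: q is false.
      At 8: q is false.
    So <>q is false at 0.
Satisfying worlds: {0, 1, 2, 3, 5, 6, 7, 8}

8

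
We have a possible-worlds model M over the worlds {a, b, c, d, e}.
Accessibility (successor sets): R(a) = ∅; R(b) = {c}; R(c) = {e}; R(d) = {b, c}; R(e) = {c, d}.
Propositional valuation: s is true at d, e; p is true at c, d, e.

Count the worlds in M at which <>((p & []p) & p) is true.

4

Let φ = <>((p & []p) & p). Evaluate φ at each world:
  a (successors ∅): φ is false.
  b (successors {c}): φ is true.
  c (successors {e}): φ is true.
  d (successors {b, c}): φ is true.
  e (successors {c, d}): φ is true.
For instance, at c:
  At c: <>((p & []p) & p) requires (p & []p) & p at some successor in {e}.
    (p & []p) & p holds at e, so <>((p & []p) & p) is true at c.
      At e: p & []p is true, p is true, so (p & []p) & p is true.
Satisfying worlds: {b, c, d, e}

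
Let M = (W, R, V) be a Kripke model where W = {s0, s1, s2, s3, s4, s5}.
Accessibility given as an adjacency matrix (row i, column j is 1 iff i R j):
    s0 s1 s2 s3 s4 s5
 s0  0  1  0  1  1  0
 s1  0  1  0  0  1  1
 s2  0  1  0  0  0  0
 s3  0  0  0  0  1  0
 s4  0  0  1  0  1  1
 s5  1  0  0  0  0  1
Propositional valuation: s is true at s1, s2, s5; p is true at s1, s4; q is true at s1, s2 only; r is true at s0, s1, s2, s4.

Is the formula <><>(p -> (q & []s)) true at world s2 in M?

Yes

Recall that []ψ holds at a world iff ψ holds at every accessible world, and <>ψ holds iff ψ holds at some accessible world.
At s2: <><>(p -> (q & []s)) requires <>(p -> (q & []s)) at some successor in {s1}.
  <>(p -> (q & []s)) holds at s1, so <><>(p -> (q & []s)) is true at s2.
    At s1: <>(p -> (q & []s)) requires p -> (q & []s) at some successor in {s1, s4, s5}.
      p -> (q & []s) holds at s5, so <>(p -> (q & []s)) is true at s1.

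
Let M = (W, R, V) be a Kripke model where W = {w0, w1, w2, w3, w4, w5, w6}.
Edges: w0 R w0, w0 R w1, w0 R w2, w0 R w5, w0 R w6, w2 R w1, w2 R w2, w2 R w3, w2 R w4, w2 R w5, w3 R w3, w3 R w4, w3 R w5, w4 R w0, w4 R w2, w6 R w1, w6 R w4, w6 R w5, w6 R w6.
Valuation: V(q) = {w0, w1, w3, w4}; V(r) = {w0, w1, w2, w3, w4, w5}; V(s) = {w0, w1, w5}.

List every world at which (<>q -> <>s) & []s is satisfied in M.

w1, w5

Recall that []ψ holds at a world iff ψ holds at every accessible world, and <>ψ holds iff ψ holds at some accessible world.
Let φ = (<>q -> <>s) & []s. Evaluate φ at each world:
  w0 (successors {w0, w1, w2, w5, w6}): φ is false.
  w1 (successors ∅): φ is true.
  w2 (successors {w1, w2, w3, w4, w5}): φ is false.
  w3 (successors {w3, w4, w5}): φ is false.
  w4 (successors {w0, w2}): φ is false.
  w5 (successors ∅): φ is true.
  w6 (successors {w1, w4, w5, w6}): φ is false.
For instance, at w2:
  At w2: <>q -> <>s is true, []s is false, so (<>q -> <>s) & []s is false.
    At w2: <>q is true, <>s is true, so <>q -> <>s is true.
      At w2: <>q requires q at some successor in {w1, w2, w3, w4, w5}.
        q holds at w1, so <>q is true at w2.
      At w2: <>s requires s at some successor in {w1, w2, w3, w4, w5}.
        s holds at w1, so <>s is true at w2.
    At w2: []s requires s at every successor {w1, w2, w3, w4, w5}.
      s fails at w2, so []s is false at w2.
Satisfying worlds: {w1, w5}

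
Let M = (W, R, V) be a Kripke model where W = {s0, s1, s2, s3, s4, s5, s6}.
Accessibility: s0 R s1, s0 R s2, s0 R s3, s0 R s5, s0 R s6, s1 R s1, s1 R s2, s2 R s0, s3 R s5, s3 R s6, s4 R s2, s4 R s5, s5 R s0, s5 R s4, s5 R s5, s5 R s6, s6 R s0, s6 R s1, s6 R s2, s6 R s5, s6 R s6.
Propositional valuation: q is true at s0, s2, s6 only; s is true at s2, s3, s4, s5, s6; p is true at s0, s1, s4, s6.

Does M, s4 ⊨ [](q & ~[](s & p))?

No

Recall that []ψ holds at a world iff ψ holds at every accessible world, and <>ψ holds iff ψ holds at some accessible world.
At s4: [](q & ~[](s & p)) requires q & ~[](s & p) at every successor {s2, s5}.
  q & ~[](s & p) fails at s5, so [](q & ~[](s & p)) is false at s4.
    At s5: q is false, ~[](s & p) is true, so q & ~[](s & p) is false.
      At s5: [](s & p) is false, so ~[](s & p) is true.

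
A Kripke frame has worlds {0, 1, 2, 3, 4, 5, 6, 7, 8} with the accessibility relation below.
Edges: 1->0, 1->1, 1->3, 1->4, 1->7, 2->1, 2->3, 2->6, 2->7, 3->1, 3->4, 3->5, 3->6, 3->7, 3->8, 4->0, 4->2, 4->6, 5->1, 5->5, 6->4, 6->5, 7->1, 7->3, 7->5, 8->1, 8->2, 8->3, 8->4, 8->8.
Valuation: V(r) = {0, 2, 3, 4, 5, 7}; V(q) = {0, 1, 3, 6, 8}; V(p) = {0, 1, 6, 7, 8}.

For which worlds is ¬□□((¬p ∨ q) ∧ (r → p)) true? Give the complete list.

1, 2, 3, 4, 5, 6, 7, 8

Recall that □ψ holds at a world iff ψ holds at every accessible world, and ◇ψ holds iff ψ holds at some accessible world.
Let φ = ¬□□((¬p ∨ q) ∧ (r → p)). Evaluate φ at each world:
  0 (successors ∅): φ is false.
  1 (successors {0, 1, 3, 4, 7}): φ is true.
  2 (successors {1, 3, 6, 7}): φ is true.
  3 (successors {1, 4, 5, 6, 7, 8}): φ is true.
  4 (successors {0, 2, 6}): φ is true.
  5 (successors {1, 5}): φ is true.
  6 (successors {4, 5}): φ is true.
  7 (successors {1, 3, 5}): φ is true.
  8 (successors {1, 2, 3, 4, 8}): φ is true.
For instance, at 7:
  At 7: □□((¬p ∨ q) ∧ (r → p)) is false, so ¬□□((¬p ∨ q) ∧ (r → p)) is true.
    At 7: □□((¬p ∨ q) ∧ (r → p)) requires □((¬p ∨ q) ∧ (r → p)) at every successor {1, 3, 5}.
      □((¬p ∨ q) ∧ (r → p)) fails at 1, so □□((¬p ∨ q) ∧ (r → p)) is false at 7.
Satisfying worlds: {1, 2, 3, 4, 5, 6, 7, 8}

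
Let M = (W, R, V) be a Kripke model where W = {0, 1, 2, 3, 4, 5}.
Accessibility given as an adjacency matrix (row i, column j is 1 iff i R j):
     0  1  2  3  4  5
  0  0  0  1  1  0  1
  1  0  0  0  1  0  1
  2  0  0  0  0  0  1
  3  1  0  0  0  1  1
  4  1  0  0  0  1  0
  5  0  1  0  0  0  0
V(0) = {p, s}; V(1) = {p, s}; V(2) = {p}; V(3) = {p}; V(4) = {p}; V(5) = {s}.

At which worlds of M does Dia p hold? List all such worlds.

0, 1, 3, 4, 5

Let φ = Dia p. Evaluate φ at each world:
  0 (successors {2, 3, 5}): φ is true.
  1 (successors {3, 5}): φ is true.
  2 (successors {5}): φ is false.
  3 (successors {0, 4, 5}): φ is true.
  4 (successors {0, 4}): φ is true.
  5 (successors {1}): φ is true.
For instance, at 3:
  At 3: Dia p requires p at some successor in {0, 4, 5}.
    p holds at 0, so Dia p is true at 3.
Satisfying worlds: {0, 1, 3, 4, 5}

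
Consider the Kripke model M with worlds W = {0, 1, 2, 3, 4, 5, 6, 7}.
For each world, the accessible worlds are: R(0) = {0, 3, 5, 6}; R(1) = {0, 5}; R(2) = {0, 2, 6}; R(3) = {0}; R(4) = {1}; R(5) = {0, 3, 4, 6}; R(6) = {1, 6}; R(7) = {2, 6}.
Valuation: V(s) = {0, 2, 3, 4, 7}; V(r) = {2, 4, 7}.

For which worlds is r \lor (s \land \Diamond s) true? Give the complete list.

0, 2, 3, 4, 7

Let φ = r \lor (s \land \Diamond s). Evaluate φ at each world:
  0 (successors {0, 3, 5, 6}): φ is true.
  1 (successors {0, 5}): φ is false.
  2 (successors {0, 2, 6}): φ is true.
  3 (successors {0}): φ is true.
  4 (successors {1}): φ is true.
  5 (successors {0, 3, 4, 6}): φ is false.
  6 (successors {1, 6}): φ is false.
  7 (successors {2, 6}): φ is true.
For instance, at 5:
  At 5: r is false, s \land \Diamond s is false, so r \lor (s \land \Diamond s) is false.
    At 5: s is false, \Diamond s is true, so s \land \Diamond s is false.
      At 5: \Diamond s requires s at some successor in {0, 3, 4, 6}.
        s holds at 0, so \Diamond s is true at 5.
Satisfying worlds: {0, 2, 3, 4, 7}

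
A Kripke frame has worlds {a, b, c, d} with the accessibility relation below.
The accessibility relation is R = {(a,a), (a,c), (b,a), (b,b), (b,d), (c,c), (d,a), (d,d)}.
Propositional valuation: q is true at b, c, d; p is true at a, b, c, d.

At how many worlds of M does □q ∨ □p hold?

Let φ = □q ∨ □p. Evaluate φ at each world:
  a (successors {a, c}): φ is true.
  b (successors {a, b, d}): φ is true.
  c (successors {c}): φ is true.
  d (successors {a, d}): φ is true.
For instance, at a:
  At a: □q is false, □p is true, so □q ∨ □p is true.
    At a: □q requires q at every successor {a, c}.
      q fails at a, so □q is false at a.
    At a: □p requires p at every successor {a, c}.
      At a: p is true.
      At c: p is true.
    So □p is true at a.
Satisfying worlds: {a, b, c, d}

4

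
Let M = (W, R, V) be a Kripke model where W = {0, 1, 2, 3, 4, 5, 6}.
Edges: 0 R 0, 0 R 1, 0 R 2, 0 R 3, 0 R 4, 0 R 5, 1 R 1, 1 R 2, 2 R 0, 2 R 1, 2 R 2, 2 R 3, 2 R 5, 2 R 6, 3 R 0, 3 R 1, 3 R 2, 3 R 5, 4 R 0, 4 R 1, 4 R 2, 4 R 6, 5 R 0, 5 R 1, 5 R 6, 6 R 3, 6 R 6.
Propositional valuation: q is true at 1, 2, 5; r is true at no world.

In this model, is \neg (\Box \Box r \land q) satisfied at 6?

At 6: \Box \Box r \land q is false, so \neg (\Box \Box r \land q) is true.
  At 6: \Box \Box r is false, q is false, so \Box \Box r \land q is false.
    At 6: \Box \Box r requires \Box r at every successor {3, 6}.
      \Box r fails at 3, so \Box \Box r is false at 6.

Yes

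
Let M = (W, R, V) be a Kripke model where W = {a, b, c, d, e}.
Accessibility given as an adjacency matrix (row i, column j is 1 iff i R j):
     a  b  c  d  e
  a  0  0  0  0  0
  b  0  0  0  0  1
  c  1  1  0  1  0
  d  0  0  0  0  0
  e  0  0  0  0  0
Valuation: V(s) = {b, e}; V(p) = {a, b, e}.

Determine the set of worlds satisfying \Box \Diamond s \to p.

Let φ = \Box \Diamond s \to p. Evaluate φ at each world:
  a (successors ∅): φ is true.
  b (successors {e}): φ is true.
  c (successors {a, b, d}): φ is true.
  d (successors ∅): φ is false.
  e (successors ∅): φ is true.
For instance, at c:
  At c: \Box \Diamond s is false, p is false, so \Box \Diamond s \to p is true.
    At c: \Box \Diamond s requires \Diamond s at every successor {a, b, d}.
      \Diamond s fails at a, so \Box \Diamond s is false at c.
Satisfying worlds: {a, b, c, e}

a, b, c, e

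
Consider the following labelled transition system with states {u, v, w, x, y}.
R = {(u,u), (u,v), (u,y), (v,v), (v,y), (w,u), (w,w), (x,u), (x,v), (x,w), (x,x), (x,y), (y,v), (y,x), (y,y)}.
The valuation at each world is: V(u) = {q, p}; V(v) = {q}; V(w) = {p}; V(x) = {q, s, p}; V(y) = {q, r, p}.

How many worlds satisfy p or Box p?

4

Let φ = p or Box p. Evaluate φ at each world:
  u (successors {u, v, y}): φ is true.
  v (successors {v, y}): φ is false.
  w (successors {u, w}): φ is true.
  x (successors {u, v, w, x, y}): φ is true.
  y (successors {v, x, y}): φ is true.
For instance, at u:
  At u: p is true, Box p is false, so p or Box p is true.
    At u: Box p requires p at every successor {u, v, y}.
      p fails at v, so Box p is false at u.
Satisfying worlds: {u, w, x, y}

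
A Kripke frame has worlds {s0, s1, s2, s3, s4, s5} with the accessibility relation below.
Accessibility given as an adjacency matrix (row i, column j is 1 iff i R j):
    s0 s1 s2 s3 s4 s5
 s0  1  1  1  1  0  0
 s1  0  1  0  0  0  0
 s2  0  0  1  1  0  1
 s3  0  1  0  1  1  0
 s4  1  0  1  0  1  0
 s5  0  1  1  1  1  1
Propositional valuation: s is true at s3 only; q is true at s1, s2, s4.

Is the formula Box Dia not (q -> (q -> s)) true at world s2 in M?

Yes

At s2: Box Dia not (q -> (q -> s)) requires Dia not (q -> (q -> s)) at every successor {s2, s3, s5}.
    At s2: Dia not (q -> (q -> s)) requires not (q -> (q -> s)) at some successor in {s2, s3, s5}.
      not (q -> (q -> s)) holds at s2, so Dia not (q -> (q -> s)) is true at s2.
    At s3: Dia not (q -> (q -> s)) requires not (q -> (q -> s)) at some successor in {s1, s3, s4}.
      not (q -> (q -> s)) holds at s1, so Dia not (q -> (q -> s)) is true at s3.
    At s5: Dia not (q -> (q -> s)) requires not (q -> (q -> s)) at some successor in {s1, s2, s3, s4, s5}.
      not (q -> (q -> s)) holds at s1, so Dia not (q -> (q -> s)) is true at s5.
So Box Dia not (q -> (q -> s)) is true at s2.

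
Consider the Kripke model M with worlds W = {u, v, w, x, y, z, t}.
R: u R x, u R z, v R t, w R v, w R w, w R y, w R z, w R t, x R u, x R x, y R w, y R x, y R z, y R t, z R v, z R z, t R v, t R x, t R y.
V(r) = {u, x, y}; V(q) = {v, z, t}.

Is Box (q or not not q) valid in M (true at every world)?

No

Let φ = Box (q or not not q). Evaluate φ at each world:
  u (successors {x, z}): φ is false.
  v (successors {t}): φ is true.
  w (successors {v, w, y, z, t}): φ is false.
  x (successors {u, x}): φ is false.
  y (successors {w, x, z, t}): φ is false.
  z (successors {v, z}): φ is true.
  t (successors {v, x, y}): φ is false.
Detail at u (counterexample):
  At u: Box (q or not not q) requires q or not not q at every successor {x, z}.
    q or not not q fails at x, so Box (q or not not q) is false at u.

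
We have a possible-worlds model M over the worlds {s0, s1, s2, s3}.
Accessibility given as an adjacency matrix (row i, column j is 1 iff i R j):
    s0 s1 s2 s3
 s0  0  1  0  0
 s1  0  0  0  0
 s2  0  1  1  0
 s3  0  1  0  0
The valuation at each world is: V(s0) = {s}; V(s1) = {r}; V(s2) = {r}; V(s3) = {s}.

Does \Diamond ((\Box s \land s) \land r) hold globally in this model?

Recall that \Box ψ holds at a world iff ψ holds at every accessible world, and \Diamond ψ holds iff ψ holds at some accessible world.
Let φ = \Diamond ((\Box s \land s) \land r). Evaluate φ at each world:
  s0 (successors {s1}): φ is false.
  s1 (successors ∅): φ is false.
  s2 (successors {s1, s2}): φ is false.
  s3 (successors {s1}): φ is false.
Detail at s0 (counterexample):
  At s0: \Diamond ((\Box s \land s) \land r) requires (\Box s \land s) \land r at some successor in {s1}.
    At s1: (\Box s \land s) \land r is false.
  So \Diamond ((\Box s \land s) \land r) is false at s0.

No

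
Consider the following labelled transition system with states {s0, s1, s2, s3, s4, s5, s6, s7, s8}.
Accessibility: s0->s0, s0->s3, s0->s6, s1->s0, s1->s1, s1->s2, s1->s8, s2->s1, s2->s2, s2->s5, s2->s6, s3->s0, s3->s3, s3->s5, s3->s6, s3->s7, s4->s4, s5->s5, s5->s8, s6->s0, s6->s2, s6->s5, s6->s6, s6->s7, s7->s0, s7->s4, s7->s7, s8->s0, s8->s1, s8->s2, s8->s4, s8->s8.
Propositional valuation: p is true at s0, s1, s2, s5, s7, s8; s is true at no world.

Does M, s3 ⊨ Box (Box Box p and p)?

Recall that Box ψ holds at a world iff ψ holds at every accessible world, and Dia ψ holds iff ψ holds at some accessible world.
At s3: Box (Box Box p and p) requires Box Box p and p at every successor {s0, s3, s5, s6, s7}.
  Box Box p and p fails at s0, so Box (Box Box p and p) is false at s3.
    At s0: Box Box p is false, p is true, so Box Box p and p is false.
      At s0: Box Box p requires Box p at every successor {s0, s3, s6}.
        Box p fails at s0, so Box Box p is false at s0.

No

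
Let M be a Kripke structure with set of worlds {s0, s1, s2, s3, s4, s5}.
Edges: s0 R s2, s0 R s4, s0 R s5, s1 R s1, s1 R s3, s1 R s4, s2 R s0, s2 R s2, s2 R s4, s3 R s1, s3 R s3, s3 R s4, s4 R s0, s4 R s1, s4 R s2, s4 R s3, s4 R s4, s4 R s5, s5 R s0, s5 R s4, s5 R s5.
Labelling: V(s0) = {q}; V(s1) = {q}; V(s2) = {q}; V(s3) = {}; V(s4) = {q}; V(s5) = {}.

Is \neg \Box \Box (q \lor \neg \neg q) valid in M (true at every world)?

Yes

Let φ = \neg \Box \Box (q \lor \neg \neg q). Evaluate φ at each world:
  s0 (successors {s2, s4, s5}): φ is true.
  s1 (successors {s1, s3, s4}): φ is true.
  s2 (successors {s0, s2, s4}): φ is true.
  s3 (successors {s1, s3, s4}): φ is true.
  s4 (successors {s0, s1, s2, s3, s4, s5}): φ is true.
  s5 (successors {s0, s4, s5}): φ is true.
For instance, at s1:
  At s1: \Box \Box (q \lor \neg \neg q) is false, so \neg \Box \Box (q \lor \neg \neg q) is true.
    At s1: \Box \Box (q \lor \neg \neg q) requires \Box (q \lor \neg \neg q) at every successor {s1, s3, s4}.
      \Box (q \lor \neg \neg q) fails at s1, so \Box \Box (q \lor \neg \neg q) is false at s1.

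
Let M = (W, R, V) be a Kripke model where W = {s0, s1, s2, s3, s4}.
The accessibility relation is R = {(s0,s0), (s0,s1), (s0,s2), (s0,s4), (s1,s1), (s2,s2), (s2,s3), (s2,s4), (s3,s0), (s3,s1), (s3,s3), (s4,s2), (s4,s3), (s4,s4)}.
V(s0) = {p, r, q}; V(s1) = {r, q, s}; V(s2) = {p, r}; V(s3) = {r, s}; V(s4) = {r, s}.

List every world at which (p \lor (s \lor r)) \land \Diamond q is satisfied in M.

Recall that \Diamond ψ holds at a world iff ψ holds at some accessible world.
Let φ = (p \lor (s \lor r)) \land \Diamond q. Evaluate φ at each world:
  s0 (successors {s0, s1, s2, s4}): φ is true.
  s1 (successors {s1}): φ is true.
  s2 (successors {s2, s3, s4}): φ is false.
  s3 (successors {s0, s1, s3}): φ is true.
  s4 (successors {s2, s3, s4}): φ is false.
For instance, at s3:
  At s3: p \lor (s \lor r) is true, \Diamond q is true, so (p \lor (s \lor r)) \land \Diamond q is true.
    At s3: \Diamond q requires q at some successor in {s0, s1, s3}.
      q holds at s0, so \Diamond q is true at s3.
Satisfying worlds: {s0, s1, s3}

s0, s1, s3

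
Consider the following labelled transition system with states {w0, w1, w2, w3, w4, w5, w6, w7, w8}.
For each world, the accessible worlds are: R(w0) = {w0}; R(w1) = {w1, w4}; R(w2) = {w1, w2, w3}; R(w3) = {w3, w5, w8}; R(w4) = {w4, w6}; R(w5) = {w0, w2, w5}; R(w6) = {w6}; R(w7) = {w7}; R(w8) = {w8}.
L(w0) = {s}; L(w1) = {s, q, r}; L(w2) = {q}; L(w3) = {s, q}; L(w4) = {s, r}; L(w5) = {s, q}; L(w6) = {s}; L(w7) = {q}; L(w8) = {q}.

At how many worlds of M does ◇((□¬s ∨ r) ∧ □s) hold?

3

Let φ = ◇((□¬s ∨ r) ∧ □s). Evaluate φ at each world:
  w0 (successors {w0}): φ is false.
  w1 (successors {w1, w4}): φ is true.
  w2 (successors {w1, w2, w3}): φ is true.
  w3 (successors {w3, w5, w8}): φ is false.
  w4 (successors {w4, w6}): φ is true.
  w5 (successors {w0, w2, w5}): φ is false.
  w6 (successors {w6}): φ is false.
  w7 (successors {w7}): φ is false.
  w8 (successors {w8}): φ is false.
For instance, at w0:
  At w0: ◇((□¬s ∨ r) ∧ □s) requires (□¬s ∨ r) ∧ □s at some successor in {w0}.
    At w0: (□¬s ∨ r) ∧ □s is false.
  So ◇((□¬s ∨ r) ∧ □s) is false at w0.
Satisfying worlds: {w1, w2, w4}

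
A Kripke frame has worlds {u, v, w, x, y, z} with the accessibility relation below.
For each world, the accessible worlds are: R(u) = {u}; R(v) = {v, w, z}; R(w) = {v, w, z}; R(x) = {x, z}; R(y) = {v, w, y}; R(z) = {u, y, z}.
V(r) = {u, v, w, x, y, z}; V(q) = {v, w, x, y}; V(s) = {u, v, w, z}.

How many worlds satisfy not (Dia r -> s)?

Let φ = not (Dia r -> s). Evaluate φ at each world:
  u (successors {u}): φ is false.
  v (successors {v, w, z}): φ is false.
  w (successors {v, w, z}): φ is false.
  x (successors {x, z}): φ is true.
  y (successors {v, w, y}): φ is true.
  z (successors {u, y, z}): φ is false.
For instance, at y:
  At y: Dia r -> s is false, so not (Dia r -> s) is true.
    At y: Dia r is true, s is false, so Dia r -> s is false.
      At y: Dia r requires r at some successor in {v, w, y}.
        r holds at v, so Dia r is true at y.
Satisfying worlds: {x, y}

2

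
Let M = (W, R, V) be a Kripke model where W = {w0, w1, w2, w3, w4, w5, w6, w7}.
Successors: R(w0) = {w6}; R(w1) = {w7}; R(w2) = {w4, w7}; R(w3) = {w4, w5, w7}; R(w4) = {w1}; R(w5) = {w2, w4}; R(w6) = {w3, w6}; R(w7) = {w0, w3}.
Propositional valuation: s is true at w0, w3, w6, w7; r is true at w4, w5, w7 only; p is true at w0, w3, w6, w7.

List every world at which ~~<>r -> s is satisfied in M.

Let φ = ~~<>r -> s. Evaluate φ at each world:
  w0 (successors {w6}): φ is true.
  w1 (successors {w7}): φ is false.
  w2 (successors {w4, w7}): φ is false.
  w3 (successors {w4, w5, w7}): φ is true.
  w4 (successors {w1}): φ is true.
  w5 (successors {w2, w4}): φ is false.
  w6 (successors {w3, w6}): φ is true.
  w7 (successors {w0, w3}): φ is true.
For instance, at w2:
  At w2: ~~<>r is true, s is false, so ~~<>r -> s is false.
    At w2: ~<>r is false, so ~~<>r is true.
      At w2: <>r is true, so ~<>r is false.
Satisfying worlds: {w0, w3, w4, w6, w7}

w0, w3, w4, w6, w7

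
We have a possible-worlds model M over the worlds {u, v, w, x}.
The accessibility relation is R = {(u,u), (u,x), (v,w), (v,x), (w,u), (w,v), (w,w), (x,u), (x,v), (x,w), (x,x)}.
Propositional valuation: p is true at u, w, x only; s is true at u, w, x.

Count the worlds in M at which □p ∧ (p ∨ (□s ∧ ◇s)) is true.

2

Recall that □ψ holds at a world iff ψ holds at every accessible world, and ◇ψ holds iff ψ holds at some accessible world.
Let φ = □p ∧ (p ∨ (□s ∧ ◇s)). Evaluate φ at each world:
  u (successors {u, x}): φ is true.
  v (successors {w, x}): φ is true.
  w (successors {u, v, w}): φ is false.
  x (successors {u, v, w, x}): φ is false.
For instance, at w:
  At w: □p is false, p ∨ (□s ∧ ◇s) is true, so □p ∧ (p ∨ (□s ∧ ◇s)) is false.
    At w: □p requires p at every successor {u, v, w}.
      p fails at v, so □p is false at w.
    At w: p is true, □s ∧ ◇s is false, so p ∨ (□s ∧ ◇s) is true.
      At w: □s is false, ◇s is true, so □s ∧ ◇s is false.
Satisfying worlds: {u, v}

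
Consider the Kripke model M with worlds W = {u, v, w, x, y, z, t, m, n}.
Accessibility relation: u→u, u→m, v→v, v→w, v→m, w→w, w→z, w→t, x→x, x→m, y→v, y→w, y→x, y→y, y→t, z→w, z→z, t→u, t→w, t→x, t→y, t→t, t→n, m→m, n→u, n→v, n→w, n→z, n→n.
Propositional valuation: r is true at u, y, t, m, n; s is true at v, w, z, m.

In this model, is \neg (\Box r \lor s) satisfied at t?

Yes

At t: \Box r \lor s is false, so \neg (\Box r \lor s) is true.
  At t: \Box r is false, s is false, so \Box r \lor s is false.
    At t: \Box r requires r at every successor {u, w, x, y, t, n}.
      r fails at w, so \Box r is false at t.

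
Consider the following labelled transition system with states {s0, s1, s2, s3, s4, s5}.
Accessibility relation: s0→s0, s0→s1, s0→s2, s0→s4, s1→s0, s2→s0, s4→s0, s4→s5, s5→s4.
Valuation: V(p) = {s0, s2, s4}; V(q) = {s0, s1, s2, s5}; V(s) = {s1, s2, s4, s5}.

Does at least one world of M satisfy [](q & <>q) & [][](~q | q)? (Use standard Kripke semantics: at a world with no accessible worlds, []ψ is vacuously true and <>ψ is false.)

Yes

Recall that []ψ holds at a world iff ψ holds at every accessible world, and <>ψ holds iff ψ holds at some accessible world.
Let φ = [](q & <>q) & [][](~q | q). Evaluate φ at each world:
  s0 (successors {s0, s1, s2, s4}): φ is false.
  s1 (successors {s0}): φ is true.
  s2 (successors {s0}): φ is true.
  s3 (successors ∅): φ is true.
  s4 (successors {s0, s5}): φ is false.
  s5 (successors {s4}): φ is false.
Detail at s1 (witness):
  At s1: [](q & <>q) is true, [][](~q | q) is true, so [](q & <>q) & [][](~q | q) is true.
    At s1: [](q & <>q) requires q & <>q at every successor {s0}.
      At s0: q & <>q is true.
    So [](q & <>q) is true at s1.
    At s1: [][](~q | q) requires [](~q | q) at every successor {s0}.
      At s0: [](~q | q) is true.
    So [][](~q | q) is true at s1.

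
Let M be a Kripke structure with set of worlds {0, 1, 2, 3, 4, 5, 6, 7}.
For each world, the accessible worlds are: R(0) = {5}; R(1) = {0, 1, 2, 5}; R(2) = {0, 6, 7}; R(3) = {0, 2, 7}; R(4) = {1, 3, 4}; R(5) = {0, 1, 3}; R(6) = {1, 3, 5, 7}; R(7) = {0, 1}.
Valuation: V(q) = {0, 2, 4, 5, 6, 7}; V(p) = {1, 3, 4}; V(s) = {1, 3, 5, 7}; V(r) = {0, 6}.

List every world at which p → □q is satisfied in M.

0, 2, 3, 5, 6, 7

Let φ = p → □q. Evaluate φ at each world:
  0 (successors {5}): φ is true.
  1 (successors {0, 1, 2, 5}): φ is false.
  2 (successors {0, 6, 7}): φ is true.
  3 (successors {0, 2, 7}): φ is true.
  4 (successors {1, 3, 4}): φ is false.
  5 (successors {0, 1, 3}): φ is true.
  6 (successors {1, 3, 5, 7}): φ is true.
  7 (successors {0, 1}): φ is true.
For instance, at 7:
  At 7: p is false, □q is false, so p → □q is true.
    At 7: □q requires q at every successor {0, 1}.
      q fails at 1, so □q is false at 7.
Satisfying worlds: {0, 2, 3, 5, 6, 7}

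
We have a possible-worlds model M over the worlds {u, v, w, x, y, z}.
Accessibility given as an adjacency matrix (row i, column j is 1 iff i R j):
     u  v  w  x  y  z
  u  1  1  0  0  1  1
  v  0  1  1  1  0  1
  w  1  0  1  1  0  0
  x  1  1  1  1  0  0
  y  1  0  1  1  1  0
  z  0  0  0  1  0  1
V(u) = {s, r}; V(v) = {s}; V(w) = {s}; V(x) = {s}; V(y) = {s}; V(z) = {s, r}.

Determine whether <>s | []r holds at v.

At v: <>s is true, []r is false, so <>s | []r is true.
  At v: <>s requires s at some successor in {v, w, x, z}.
    s holds at v, so <>s is true at v.
  At v: []r requires r at every successor {v, w, x, z}.
    r fails at v, so []r is false at v.

Yes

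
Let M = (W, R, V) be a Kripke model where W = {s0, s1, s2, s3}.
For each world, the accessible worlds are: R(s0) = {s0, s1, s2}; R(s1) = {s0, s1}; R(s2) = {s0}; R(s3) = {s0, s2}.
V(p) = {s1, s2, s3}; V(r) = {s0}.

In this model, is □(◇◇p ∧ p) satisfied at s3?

Recall that □ψ holds at a world iff ψ holds at every accessible world, and ◇ψ holds iff ψ holds at some accessible world.
At s3: □(◇◇p ∧ p) requires ◇◇p ∧ p at every successor {s0, s2}.
  ◇◇p ∧ p fails at s0, so □(◇◇p ∧ p) is false at s3.
    At s0: ◇◇p is true, p is false, so ◇◇p ∧ p is false.
      At s0: ◇◇p requires ◇p at some successor in {s0, s1, s2}.
        ◇p holds at s0, so ◇◇p is true at s0.

No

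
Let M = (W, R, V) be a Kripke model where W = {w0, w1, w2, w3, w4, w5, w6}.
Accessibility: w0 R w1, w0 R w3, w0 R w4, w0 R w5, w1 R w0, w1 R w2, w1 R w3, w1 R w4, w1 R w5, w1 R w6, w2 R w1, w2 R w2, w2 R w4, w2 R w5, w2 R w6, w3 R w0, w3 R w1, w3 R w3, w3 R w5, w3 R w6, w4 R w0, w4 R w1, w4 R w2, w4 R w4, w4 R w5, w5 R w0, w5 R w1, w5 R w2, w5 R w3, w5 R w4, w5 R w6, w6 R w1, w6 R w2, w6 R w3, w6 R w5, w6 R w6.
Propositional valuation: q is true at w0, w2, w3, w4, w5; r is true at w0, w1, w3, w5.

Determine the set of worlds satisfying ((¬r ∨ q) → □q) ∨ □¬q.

w1

Recall that □ψ holds at a world iff ψ holds at every accessible world, and ◇ψ holds iff ψ holds at some accessible world.
Let φ = ((¬r ∨ q) → □q) ∨ □¬q. Evaluate φ at each world:
  w0 (successors {w1, w3, w4, w5}): φ is false.
  w1 (successors {w0, w2, w3, w4, w5, w6}): φ is true.
  w2 (successors {w1, w2, w4, w5, w6}): φ is false.
  w3 (successors {w0, w1, w3, w5, w6}): φ is false.
  w4 (successors {w0, w1, w2, w4, w5}): φ is false.
  w5 (successors {w0, w1, w2, w3, w4, w6}): φ is false.
  w6 (successors {w1, w2, w3, w5, w6}): φ is false.
For instance, at w5:
  At w5: (¬r ∨ q) → □q is false, □¬q is false, so ((¬r ∨ q) → □q) ∨ □¬q is false.
    At w5: ¬r ∨ q is true, □q is false, so (¬r ∨ q) → □q is false.
      At w5: □q requires q at every successor {w0, w1, w2, w3, w4, w6}.
        q fails at w1, so □q is false at w5.
    At w5: □¬q requires ¬q at every successor {w0, w1, w2, w3, w4, w6}.
      ¬q fails at w0, so □¬q is false at w5.
Satisfying worlds: {w1}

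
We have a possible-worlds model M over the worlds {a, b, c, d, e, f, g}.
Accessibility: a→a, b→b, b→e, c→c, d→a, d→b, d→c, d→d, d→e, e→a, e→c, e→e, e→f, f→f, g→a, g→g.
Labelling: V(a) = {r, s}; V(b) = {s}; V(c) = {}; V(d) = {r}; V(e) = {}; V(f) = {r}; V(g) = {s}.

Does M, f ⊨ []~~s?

No

At f: []~~s requires ~~s at every successor {f}.
  ~~s fails at f, so []~~s is false at f.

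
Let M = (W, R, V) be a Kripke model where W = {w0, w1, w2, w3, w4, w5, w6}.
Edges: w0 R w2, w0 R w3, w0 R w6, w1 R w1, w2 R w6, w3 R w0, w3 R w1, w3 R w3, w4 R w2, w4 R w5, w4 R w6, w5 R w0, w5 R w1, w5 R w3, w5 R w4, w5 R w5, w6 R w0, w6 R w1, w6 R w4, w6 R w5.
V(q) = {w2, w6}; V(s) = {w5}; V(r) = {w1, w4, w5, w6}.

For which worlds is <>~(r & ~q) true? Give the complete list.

Recall that <>ψ holds at a world iff ψ holds at some accessible world.
Let φ = <>~(r & ~q). Evaluate φ at each world:
  w0 (successors {w2, w3, w6}): φ is true.
  w1 (successors {w1}): φ is false.
  w2 (successors {w6}): φ is true.
  w3 (successors {w0, w1, w3}): φ is true.
  w4 (successors {w2, w5, w6}): φ is true.
  w5 (successors {w0, w1, w3, w4, w5}): φ is true.
  w6 (successors {w0, w1, w4, w5}): φ is true.
For instance, at w6:
  At w6: <>~(r & ~q) requires ~(r & ~q) at some successor in {w0, w1, w4, w5}.
    ~(r & ~q) holds at w0, so <>~(r & ~q) is true at w6.
Satisfying worlds: {w0, w2, w3, w4, w5, w6}

w0, w2, w3, w4, w5, w6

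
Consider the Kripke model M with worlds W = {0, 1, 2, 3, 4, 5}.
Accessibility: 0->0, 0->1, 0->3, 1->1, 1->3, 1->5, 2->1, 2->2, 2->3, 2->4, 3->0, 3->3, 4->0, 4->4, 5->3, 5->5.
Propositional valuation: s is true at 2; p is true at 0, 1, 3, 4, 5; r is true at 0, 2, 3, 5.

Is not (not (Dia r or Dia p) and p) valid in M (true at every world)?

Let φ = not (not (Dia r or Dia p) and p). Evaluate φ at each world:
  0 (successors {0, 1, 3}): φ is true.
  1 (successors {1, 3, 5}): φ is true.
  2 (successors {1, 2, 3, 4}): φ is true.
  3 (successors {0, 3}): φ is true.
  4 (successors {0, 4}): φ is true.
  5 (successors {3, 5}): φ is true.
For instance, at 3:
  At 3: not (Dia r or Dia p) and p is false, so not (not (Dia r or Dia p) and p) is true.
    At 3: not (Dia r or Dia p) is false, p is true, so not (Dia r or Dia p) and p is false.
      At 3: Dia r or Dia p is true, so not (Dia r or Dia p) is false.

Yes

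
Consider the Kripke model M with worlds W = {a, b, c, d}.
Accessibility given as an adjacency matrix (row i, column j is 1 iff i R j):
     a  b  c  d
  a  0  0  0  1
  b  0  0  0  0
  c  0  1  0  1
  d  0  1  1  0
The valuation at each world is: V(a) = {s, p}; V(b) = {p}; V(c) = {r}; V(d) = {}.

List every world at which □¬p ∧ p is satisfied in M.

a, b

Let φ = □¬p ∧ p. Evaluate φ at each world:
  a (successors {d}): φ is true.
  b (successors ∅): φ is true.
  c (successors {b, d}): φ is false.
  d (successors {b, c}): φ is false.
For instance, at d:
  At d: □¬p is false, p is false, so □¬p ∧ p is false.
    At d: □¬p requires ¬p at every successor {b, c}.
      ¬p fails at b, so □¬p is false at d.
Satisfying worlds: {a, b}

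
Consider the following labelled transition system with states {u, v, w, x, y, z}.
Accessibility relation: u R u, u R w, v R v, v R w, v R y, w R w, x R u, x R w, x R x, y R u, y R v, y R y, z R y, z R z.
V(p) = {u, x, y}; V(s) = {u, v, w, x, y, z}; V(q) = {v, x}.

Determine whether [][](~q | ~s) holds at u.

Yes

At u: [][](~q | ~s) requires [](~q | ~s) at every successor {u, w}.
    At u: [](~q | ~s) requires ~q | ~s at every successor {u, w}.
      At u: ~q | ~s is true.
      At w: ~q | ~s is true.
    So [](~q | ~s) is true at u.
    At w: [](~q | ~s) requires ~q | ~s at every successor {w}.
      At w: ~q | ~s is true.
    So [](~q | ~s) is true at w.
So [][](~q | ~s) is true at u.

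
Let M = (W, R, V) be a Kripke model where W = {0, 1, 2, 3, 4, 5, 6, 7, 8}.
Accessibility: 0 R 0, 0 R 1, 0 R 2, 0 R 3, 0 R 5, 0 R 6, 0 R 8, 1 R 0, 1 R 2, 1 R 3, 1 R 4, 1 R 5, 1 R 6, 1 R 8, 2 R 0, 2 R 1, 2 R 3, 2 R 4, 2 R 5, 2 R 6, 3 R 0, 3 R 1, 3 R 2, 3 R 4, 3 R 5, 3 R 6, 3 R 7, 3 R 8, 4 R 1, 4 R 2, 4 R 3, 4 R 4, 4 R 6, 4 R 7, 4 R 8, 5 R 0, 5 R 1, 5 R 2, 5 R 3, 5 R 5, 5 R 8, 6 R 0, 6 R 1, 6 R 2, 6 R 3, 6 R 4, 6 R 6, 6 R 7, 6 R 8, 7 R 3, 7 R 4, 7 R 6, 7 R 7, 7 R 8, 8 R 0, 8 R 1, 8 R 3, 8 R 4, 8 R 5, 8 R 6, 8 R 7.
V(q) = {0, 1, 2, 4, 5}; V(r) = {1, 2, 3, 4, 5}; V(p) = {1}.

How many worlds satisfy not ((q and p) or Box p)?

Let φ = not ((q and p) or Box p). Evaluate φ at each world:
  0 (successors {0, 1, 2, 3, 5, 6, 8}): φ is true.
  1 (successors {0, 2, 3, 4, 5, 6, 8}): φ is false.
  2 (successors {0, 1, 3, 4, 5, 6}): φ is true.
  3 (successors {0, 1, 2, 4, 5, 6, 7, 8}): φ is true.
  4 (successors {1, 2, 3, 4, 6, 7, 8}): φ is true.
  5 (successors {0, 1, 2, 3, 5, 8}): φ is true.
  6 (successors {0, 1, 2, 3, 4, 6, 7, 8}): φ is true.
  7 (successors {3, 4, 6, 7, 8}): φ is true.
  8 (successors {0, 1, 3, 4, 5, 6, 7}): φ is true.
For instance, at 7:
  At 7: (q and p) or Box p is false, so not ((q and p) or Box p) is true.
    At 7: q and p is false, Box p is false, so (q and p) or Box p is false.
      At 7: Box p requires p at every successor {3, 4, 6, 7, 8}.
        p fails at 3, so Box p is false at 7.
Satisfying worlds: {0, 2, 3, 4, 5, 6, 7, 8}

8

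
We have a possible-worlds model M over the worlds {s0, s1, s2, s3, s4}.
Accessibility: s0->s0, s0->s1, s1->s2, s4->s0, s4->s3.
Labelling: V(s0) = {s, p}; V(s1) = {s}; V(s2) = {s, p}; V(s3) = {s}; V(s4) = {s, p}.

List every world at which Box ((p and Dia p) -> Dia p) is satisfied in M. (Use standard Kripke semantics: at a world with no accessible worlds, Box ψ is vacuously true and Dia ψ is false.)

Let φ = Box ((p and Dia p) -> Dia p). Evaluate φ at each world:
  s0 (successors {s0, s1}): φ is true.
  s1 (successors {s2}): φ is true.
  s2 (successors ∅): φ is true.
  s3 (successors ∅): φ is true.
  s4 (successors {s0, s3}): φ is true.
For instance, at s1:
  At s1: Box ((p and Dia p) -> Dia p) requires (p and Dia p) -> Dia p at every successor {s2}.
      At s2: p and Dia p is false, Dia p is false, so (p and Dia p) -> Dia p is true.
  So Box ((p and Dia p) -> Dia p) is true at s1.
Satisfying worlds: {s0, s1, s2, s3, s4}

s0, s1, s2, s3, s4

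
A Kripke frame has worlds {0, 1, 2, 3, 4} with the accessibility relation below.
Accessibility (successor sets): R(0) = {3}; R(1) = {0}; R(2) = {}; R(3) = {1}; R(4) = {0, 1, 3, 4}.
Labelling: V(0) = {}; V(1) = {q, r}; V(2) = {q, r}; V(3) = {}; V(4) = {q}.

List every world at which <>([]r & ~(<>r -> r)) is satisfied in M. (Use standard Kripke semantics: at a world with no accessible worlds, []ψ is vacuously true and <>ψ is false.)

0, 4

Recall that []ψ holds at a world iff ψ holds at every accessible world, and <>ψ holds iff ψ holds at some accessible world.
Let φ = <>([]r & ~(<>r -> r)). Evaluate φ at each world:
  0 (successors {3}): φ is true.
  1 (successors {0}): φ is false.
  2 (successors ∅): φ is false.
  3 (successors {1}): φ is false.
  4 (successors {0, 1, 3, 4}): φ is true.
For instance, at 0:
  At 0: <>([]r & ~(<>r -> r)) requires []r & ~(<>r -> r) at some successor in {3}.
    []r & ~(<>r -> r) holds at 3, so <>([]r & ~(<>r -> r)) is true at 0.
      At 3: []r is true, ~(<>r -> r) is true, so []r & ~(<>r -> r) is true.
Satisfying worlds: {0, 4}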